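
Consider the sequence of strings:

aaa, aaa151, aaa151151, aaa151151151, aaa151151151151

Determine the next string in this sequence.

Every step adds 151 to the end: s(k+1) = s(k)·151.
Applying this once more to aaa151151151151:

aaa151151151151151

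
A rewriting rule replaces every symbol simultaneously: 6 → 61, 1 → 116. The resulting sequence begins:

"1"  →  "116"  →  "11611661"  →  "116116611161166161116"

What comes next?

1161166111611661611161161166111611661611166111611611661

Replace each of the 21 characters of 116116611161166161116 in place — 116 116 61 116 116 61 61 116 116 116 61 116 116 61 61 116 61 116 116 116 61 — and concatenate.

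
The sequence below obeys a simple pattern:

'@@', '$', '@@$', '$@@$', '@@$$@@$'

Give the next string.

From term 3 onward, concatenate the second-to-last term with the last: @@·$ = @@$, $·@@$ = $@@$, …
Continuing: $@@$ · @@$$@@$ gives term 6.

$@@$@@$$@@$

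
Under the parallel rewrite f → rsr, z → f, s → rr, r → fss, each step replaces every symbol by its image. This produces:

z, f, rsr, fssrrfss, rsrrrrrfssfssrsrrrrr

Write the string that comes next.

fssrrfssfssfssfssfssrsrrrrrrsrrrrrfssrrfssfssfssfssfss

Applying the rule to each of the 20 symbols of rsrrrrrfssfssrsrrrrr gives the pieces fss rr fss fss fss fss fss rsr rr rr rsr rr rr fss rr fss fss fss fss fss, which concatenate to the answer.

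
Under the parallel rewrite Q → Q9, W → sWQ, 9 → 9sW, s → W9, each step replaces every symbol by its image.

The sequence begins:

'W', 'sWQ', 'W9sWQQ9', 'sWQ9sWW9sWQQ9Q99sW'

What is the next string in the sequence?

Applying the rule to each of the 18 symbols of sWQ9sWW9sWQQ9Q99sW gives the pieces W9 sWQ Q9 9sW W9 sWQ sWQ 9sW W9 sWQ Q9 Q9 9sW Q9 9sW 9sW W9 sWQ, which concatenate to the answer.

W9sWQQ99sWW9sWQsWQ9sWW9sWQQ9Q99sWQ99sW9sWW9sWQ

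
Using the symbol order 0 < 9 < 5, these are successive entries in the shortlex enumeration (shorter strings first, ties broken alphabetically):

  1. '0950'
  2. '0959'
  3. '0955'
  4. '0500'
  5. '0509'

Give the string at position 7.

0590

Advancing 2 positions from 0509 through 0509 → 0505 reaches term 7.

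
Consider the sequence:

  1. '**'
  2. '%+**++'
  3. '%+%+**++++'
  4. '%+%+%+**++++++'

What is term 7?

%+%+%+%+%+%+**++++++++++++

Every step adds %+ to the front and ++ to the end of the previous string.
From %+%+%+**++++++, 3 further steps: %+%+%+**++++++ → %+%+%+%+**++++++++ → %+%+%+%+%+**++++++++++ → (answer).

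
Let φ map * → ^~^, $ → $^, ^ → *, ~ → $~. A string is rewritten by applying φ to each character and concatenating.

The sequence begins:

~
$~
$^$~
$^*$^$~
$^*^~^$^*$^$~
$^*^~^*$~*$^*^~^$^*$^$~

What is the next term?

Replace each of the 23 characters of $^*^~^*$~*$^*^~^$^*$^$~ in place — $^ * ^~^ * $~ * ^~^ $^ $~ ^~^ $^ * ^~^ * $~ * $^ * ^~^ $^ * $^ $~ — and concatenate.

$^*^~^*$~*^~^$^$~^~^$^*^~^*$~*$^*^~^$^*$^$~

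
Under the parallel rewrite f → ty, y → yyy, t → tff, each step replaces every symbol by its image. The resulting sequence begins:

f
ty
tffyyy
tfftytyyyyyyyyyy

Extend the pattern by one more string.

Rewriting the 16 symbols of tfftytyyyyyyyyyy one by one yields tff ty ty tff yyy tff yyy yyy yyy yyy yyy yyy yyy yyy yyy yyy; concatenated:

tfftytytffyyytffyyyyyyyyyyyyyyyyyyyyyyyyyyyyyy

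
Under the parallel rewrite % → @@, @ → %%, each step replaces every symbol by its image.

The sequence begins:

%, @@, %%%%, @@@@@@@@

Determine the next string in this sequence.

%%%%%%%%%%%%%%%%

Apply φ to @@@@@@@@ symbol by symbol: @→%%, @→%%, @→%%, @→%%, @→%%, @→%%, @→%%, @→%%; joined: %% %% %% %% %% %% %% %%.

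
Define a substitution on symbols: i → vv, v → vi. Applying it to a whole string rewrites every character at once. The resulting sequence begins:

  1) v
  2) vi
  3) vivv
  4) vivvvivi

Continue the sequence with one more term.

vivvvivivivvvivv

Expanding vivvvivi: v→vi, i→vv, v→vi, v→vi, v→vi, i→vv, v→vi, i→vv. Concatenated: vi vv vi vi vi vv vi vv.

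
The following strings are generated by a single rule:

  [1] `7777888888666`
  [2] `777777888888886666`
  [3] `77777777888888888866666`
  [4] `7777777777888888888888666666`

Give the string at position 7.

The n-th term is 2n 7's then 2n+2 8's then n+1 6's, where the shown terms are n = 2, 3, 4, 5.
Setting n = 8 gives 16, 18, 9 characters in each block.

7777777777777777888888888888888888666666666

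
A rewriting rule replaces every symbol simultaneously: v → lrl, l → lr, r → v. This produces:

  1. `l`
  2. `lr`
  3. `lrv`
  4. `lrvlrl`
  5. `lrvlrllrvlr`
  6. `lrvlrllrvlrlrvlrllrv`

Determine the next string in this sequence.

lrvlrllrvlrlrvlrllrvlrvlrllrvlrlrvlrl

Applying the rule to each of the 20 symbols of lrvlrllrvlrlrvlrllrv gives the pieces lr v lrl lr v lr lr v lrl lr v lr v lrl lr v lr lr v lrl, which concatenate to the answer.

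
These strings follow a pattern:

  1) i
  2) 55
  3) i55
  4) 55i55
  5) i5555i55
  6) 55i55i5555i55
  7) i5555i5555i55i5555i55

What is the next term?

55i55i5555i55i5555i5555i55i5555i55

From term 3 onward, concatenate the second-to-last term with the last: i·55 = i55, 55·i55 = 55i55, …
Continuing: 55i55i5555i55 · i5555i5555i55i5555i55 gives term 8.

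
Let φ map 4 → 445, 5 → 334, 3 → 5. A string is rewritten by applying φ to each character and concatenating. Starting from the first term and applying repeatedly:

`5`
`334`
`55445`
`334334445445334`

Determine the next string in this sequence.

554455544544544533444544533455445

φ(334334445445334) expands symbol-by-symbol to 5 5 445 5 5 445 445 445 334 445 445 334 5 5 445; joining the 15 pieces gives the next term.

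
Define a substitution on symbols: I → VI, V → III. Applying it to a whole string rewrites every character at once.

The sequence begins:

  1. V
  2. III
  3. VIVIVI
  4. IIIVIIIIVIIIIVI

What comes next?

φ(IIIVIIIIVIIIIVI) expands symbol-by-symbol to VI VI VI III VI VI VI VI III VI VI VI VI III VI; joining the 15 pieces gives the next term.

VIVIVIIIIVIVIVIVIIIIVIVIVIVIIIIVI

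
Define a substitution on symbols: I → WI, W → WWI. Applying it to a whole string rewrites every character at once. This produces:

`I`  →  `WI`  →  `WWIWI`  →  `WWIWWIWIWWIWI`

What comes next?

WWIWWIWIWWIWWIWIWWIWIWWIWWIWIWWIWI

Applying the rule to each of the 13 symbols of WWIWWIWIWWIWI gives the pieces WWI WWI WI WWI WWI WI WWI WI WWI WWI WI WWI WI, which concatenate to the answer.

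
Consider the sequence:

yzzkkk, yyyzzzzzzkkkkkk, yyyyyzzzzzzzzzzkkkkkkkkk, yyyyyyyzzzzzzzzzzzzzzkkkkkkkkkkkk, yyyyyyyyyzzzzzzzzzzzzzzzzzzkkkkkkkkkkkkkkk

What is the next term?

Term n consists of 2n-1 y's, followed by 4n-2 z's, followed by 3n k's (n = 1, 2, …).
Setting n = 6 gives 11, 22, 18 characters in each block.

yyyyyyyyyyyzzzzzzzzzzzzzzzzzzzzzzkkkkkkkkkkkkkkkkkk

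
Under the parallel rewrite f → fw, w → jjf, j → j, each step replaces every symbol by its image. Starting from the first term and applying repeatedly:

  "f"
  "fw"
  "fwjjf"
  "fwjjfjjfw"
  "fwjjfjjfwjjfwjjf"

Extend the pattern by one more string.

Rewriting the 16 symbols of fwjjfjjfwjjfwjjf one by one yields fw jjf j j fw j j fw jjf j j fw jjf j j fw; concatenated:

fwjjfjjfwjjfwjjfjjfwjjfjjfw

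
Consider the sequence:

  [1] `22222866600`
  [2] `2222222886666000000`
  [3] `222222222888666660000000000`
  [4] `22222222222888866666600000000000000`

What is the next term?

2222222222222888886666666000000000000000000

Each string has the form 2^{2n+3} 8^{n} 6^{n+2} 0^{4n-2} (n = 1, 2, …).
For the next term, n = 5, so the run lengths are 13, 5, 7, 18.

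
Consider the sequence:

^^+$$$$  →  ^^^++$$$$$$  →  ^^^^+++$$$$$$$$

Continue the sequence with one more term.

The n-th term is n ^'s then n-1 +'s then 2n $'s, where the shown terms are n = 2, 3, 4.
Setting n = 5 gives 5, 4, 10 characters in each block.

^^^^^++++$$$$$$$$$$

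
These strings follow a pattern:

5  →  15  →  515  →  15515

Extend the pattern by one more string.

Each term (from the third on) is the two preceding terms concatenated in order: term 3 = 5·15 = 515.
The next term joins 515 and 15515.

51515515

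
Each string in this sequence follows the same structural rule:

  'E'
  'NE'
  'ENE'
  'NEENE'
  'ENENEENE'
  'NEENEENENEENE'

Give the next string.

ENENEENENEENEENENEENE

From term 3 onward, concatenate the second-to-last term with the last: E·NE = ENE, NE·ENE = NEENE, …
So term 7 is ENENEENE·NEENEENENEENE.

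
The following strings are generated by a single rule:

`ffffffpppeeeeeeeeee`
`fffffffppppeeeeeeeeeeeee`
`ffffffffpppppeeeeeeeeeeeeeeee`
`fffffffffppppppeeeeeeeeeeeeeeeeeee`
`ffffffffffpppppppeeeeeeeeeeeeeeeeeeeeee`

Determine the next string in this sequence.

fffffffffffppppppppeeeeeeeeeeeeeeeeeeeeeeeee

Reading off run lengths: f runs 6, 7, 8, 9, 10; p runs 3, 4, 5, 6, 7; e runs 10, 13, 16, 19, 22 — each is linear in n, where the shown terms are n = 3, 4, 5, 6, 7.
Setting n = 8 gives 11, 8, 25 characters in each block.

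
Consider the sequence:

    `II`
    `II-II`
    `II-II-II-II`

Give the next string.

Each string is two copies of the previous one joined by '-'.
Doubling II-II-II-II with '-' between the halves:

II-II-II-II-II-II-II-II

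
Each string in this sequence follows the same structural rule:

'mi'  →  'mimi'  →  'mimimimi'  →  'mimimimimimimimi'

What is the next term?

mimimimimimimimimimimimimimimimi

s(k+1) = s(k)·s(k) — each term doubles the last.
So the next term is two copies of mimimimimimimimi.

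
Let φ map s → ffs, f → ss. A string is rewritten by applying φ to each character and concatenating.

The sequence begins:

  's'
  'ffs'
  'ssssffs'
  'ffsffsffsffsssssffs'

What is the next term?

ssssffsssssffsssssffsssssffsffsffsffsffsssssffs

Replace each of the 19 characters of ffsffsffsffsssssffs in place — ss ss ffs ss ss ffs ss ss ffs ss ss ffs ffs ffs ffs ffs ss ss ffs — and concatenate.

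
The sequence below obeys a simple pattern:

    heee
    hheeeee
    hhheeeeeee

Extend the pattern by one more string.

Each string has the form h^{n} e^{2n+1} (n = 1, 2, …).
Setting n = 4 gives 4, 9 characters in each block.

hhhheeeeeeeee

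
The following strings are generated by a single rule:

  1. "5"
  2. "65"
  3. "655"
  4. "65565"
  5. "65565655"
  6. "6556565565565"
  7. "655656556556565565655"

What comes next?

6556565565565655656556556565565565

From term 3 onward, concatenate the last term with the second-to-last: 65·5 = 655, 655·65 = 65565, …
The next term joins 655656556556565565655 and 6556565565565.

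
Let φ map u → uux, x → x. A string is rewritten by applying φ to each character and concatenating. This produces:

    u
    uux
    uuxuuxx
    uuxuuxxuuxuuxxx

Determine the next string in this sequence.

uuxuuxxuuxuuxxxuuxuuxxuuxuuxxxx

Applying the rule to each of the 15 symbols of uuxuuxxuuxuuxxx gives the pieces uux uux x uux uux x x uux uux x uux uux x x x, which concatenate to the answer.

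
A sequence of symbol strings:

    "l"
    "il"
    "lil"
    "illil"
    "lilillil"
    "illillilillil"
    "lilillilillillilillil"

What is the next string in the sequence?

illillilillillilillilillillilillil

From term 3 onward, concatenate the second-to-last term with the last: l·il = lil, il·lil = illil, …
Continuing: illillilillil · lilillilillillilillil gives term 8.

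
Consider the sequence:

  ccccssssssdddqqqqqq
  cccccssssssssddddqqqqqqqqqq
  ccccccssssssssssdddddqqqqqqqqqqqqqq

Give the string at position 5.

Term n consists of n+2 c's, followed by 2n+2 s's, followed by n+1 d's, followed by 4n-2 q's, where the shown terms are n = 2, 3, 4.
Setting n = 6 gives 8, 14, 7, 22 characters in each block.

ccccccccssssssssssssssdddddddqqqqqqqqqqqqqqqqqqqqqq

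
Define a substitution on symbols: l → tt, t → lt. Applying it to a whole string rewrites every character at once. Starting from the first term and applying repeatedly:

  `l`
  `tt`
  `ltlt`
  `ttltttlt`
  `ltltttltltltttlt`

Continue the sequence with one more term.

Rewriting the 16 symbols of ltltttltltltttlt one by one yields tt lt tt lt lt lt tt lt tt lt tt lt lt lt tt lt; concatenated:

ttltttltltltttltttltttltltltttlt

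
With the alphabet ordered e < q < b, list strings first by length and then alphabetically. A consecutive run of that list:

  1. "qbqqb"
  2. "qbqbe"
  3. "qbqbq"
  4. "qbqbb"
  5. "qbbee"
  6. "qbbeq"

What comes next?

Treat qbbeq as a base-3 numeral over the given alphabet and add one, carrying through any trailing b's.

qbbeb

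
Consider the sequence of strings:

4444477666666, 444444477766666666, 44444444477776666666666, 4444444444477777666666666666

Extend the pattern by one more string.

Term n consists of 2n+1 4's, followed by n 7's, followed by 2n+2 6's, where the shown terms are n = 2, 3, 4, 5.
At n = 6 the blocks have lengths 13, 6, 14.

444444444444477777766666666666666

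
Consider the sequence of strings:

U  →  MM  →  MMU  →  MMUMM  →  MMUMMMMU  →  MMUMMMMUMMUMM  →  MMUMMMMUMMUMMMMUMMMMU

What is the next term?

MMUMMMMUMMUMMMMUMMMMUMMUMMMMUMMUMM

From term 3 onward, concatenate the last term with the second-to-last: MM·U = MMU, MMU·MM = MMUMM, …
So term 8 is MMUMMMMUMMUMMMMUMMMMU·MMUMMMMUMMUMM.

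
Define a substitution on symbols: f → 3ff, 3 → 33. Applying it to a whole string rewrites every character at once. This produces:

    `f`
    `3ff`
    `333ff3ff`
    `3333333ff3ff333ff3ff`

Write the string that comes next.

Rewriting the 20 symbols of 3333333ff3ff333ff3ff one by one yields 33 33 33 33 33 33 33 3ff 3ff 33 3ff 3ff 33 33 33 3ff 3ff 33 3ff 3ff; concatenated:

333333333333333ff3ff333ff3ff3333333ff3ff333ff3ff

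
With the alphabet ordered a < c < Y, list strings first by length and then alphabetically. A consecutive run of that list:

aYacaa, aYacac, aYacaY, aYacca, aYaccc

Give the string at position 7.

Advancing 2 positions from aYaccc through aYaccc → aYaccY reaches term 7.

aYacYa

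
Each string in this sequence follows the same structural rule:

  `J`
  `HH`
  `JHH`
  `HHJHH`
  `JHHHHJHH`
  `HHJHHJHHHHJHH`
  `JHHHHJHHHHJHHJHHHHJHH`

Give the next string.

From term 3 onward, concatenate the second-to-last term with the last: J·HH = JHH, HH·JHH = HHJHH, …
So term 8 is HHJHHJHHHHJHH·JHHHHJHHHHJHHJHHHHJHH.

HHJHHJHHHHJHHJHHHHJHHHHJHHJHHHHJHH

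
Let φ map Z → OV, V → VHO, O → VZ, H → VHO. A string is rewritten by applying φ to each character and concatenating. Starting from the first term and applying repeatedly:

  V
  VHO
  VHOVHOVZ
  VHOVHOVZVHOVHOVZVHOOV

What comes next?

VHOVHOVZVHOVHOVZVHOOVVHOVHOVZVHOVHOVZVHOOVVHOVHOVZVZVHO

φ(VHOVHOVZVHOVHOVZVHOOV) expands symbol-by-symbol to VHO VHO VZ VHO VHO VZ VHO OV VHO VHO VZ VHO VHO VZ VHO OV VHO VHO VZ VZ VHO; joining the 21 pieces gives the next term.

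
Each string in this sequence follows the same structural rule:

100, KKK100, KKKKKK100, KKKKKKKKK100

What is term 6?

KKKKKKKKKKKKKKK100

Every step adds KKK at the front: s(k+1) = KKK·s(k).
From KKKKKKKKK100, 2 further steps: KKKKKKKKK100 → KKKKKKKKKKKK100 → (answer).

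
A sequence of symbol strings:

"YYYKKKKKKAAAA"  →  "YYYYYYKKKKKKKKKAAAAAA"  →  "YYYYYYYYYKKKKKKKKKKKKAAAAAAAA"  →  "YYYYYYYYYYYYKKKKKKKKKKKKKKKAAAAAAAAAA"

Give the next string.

YYYYYYYYYYYYYYYKKKKKKKKKKKKKKKKKKAAAAAAAAAAAA

Each string has the form Y^{3n} K^{3n+3} A^{2n+2} (n = 1, 2, …).
Setting n = 5 gives 15, 18, 12 characters in each block.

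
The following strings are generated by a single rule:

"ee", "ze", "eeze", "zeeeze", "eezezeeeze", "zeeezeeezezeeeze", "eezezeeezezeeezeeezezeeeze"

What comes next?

zeeezeeezezeeezeeezezeeezezeeezeeezezeeeze

Each term (from the third on) is the two preceding terms concatenated in order: term 3 = ee·ze = eeze.
So term 8 is zeeezeeezezeeeze·eezezeeezezeeezeeezezeeeze.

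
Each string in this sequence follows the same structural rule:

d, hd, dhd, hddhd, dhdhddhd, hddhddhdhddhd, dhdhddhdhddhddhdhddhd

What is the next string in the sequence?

hddhddhdhddhddhdhddhdhddhddhdhddhd

This is a Fibonacci-style word recurrence s(k) = s(k−2)·s(k−1): e.g. d·hd = dhd.
Continuing: hddhddhdhddhd · dhdhddhdhddhddhdhddhd gives term 8.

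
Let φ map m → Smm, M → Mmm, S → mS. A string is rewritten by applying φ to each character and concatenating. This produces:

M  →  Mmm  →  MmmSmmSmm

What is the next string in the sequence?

Rewriting each symbol of MmmSmmSmm: M→Mmm, m→Smm, m→Smm, S→mS, m→Smm, m→Smm, S→mS, m→Smm, m→Smm, which concatenates to Mmm Smm Smm mS Smm Smm mS Smm Smm.

MmmSmmSmmmSSmmSmmmSSmmSmm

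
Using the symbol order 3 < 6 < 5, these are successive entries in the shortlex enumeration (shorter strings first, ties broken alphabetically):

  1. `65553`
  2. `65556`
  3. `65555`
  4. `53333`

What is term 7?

53363

Advancing 3 positions from 53333 through 53333 → 53336 → 53335 reaches term 7.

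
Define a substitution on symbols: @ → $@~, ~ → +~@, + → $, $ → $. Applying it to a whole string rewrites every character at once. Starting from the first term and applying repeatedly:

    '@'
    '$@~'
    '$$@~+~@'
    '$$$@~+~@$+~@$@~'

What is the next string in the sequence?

$$$$@~+~@$+~@$@~$$+~@$@~$$@~+~@

φ($$$@~+~@$+~@$@~) expands symbol-by-symbol to $ $ $ $@~ +~@ $ +~@ $@~ $ $ +~@ $@~ $ $@~ +~@; joining the 15 pieces gives the next term.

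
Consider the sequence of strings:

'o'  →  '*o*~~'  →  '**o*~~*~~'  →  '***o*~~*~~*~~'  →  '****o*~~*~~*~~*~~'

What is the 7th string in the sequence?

Every step adds * to the front and *~~ to the end of the previous string.
From ****o*~~*~~*~~*~~, 2 further steps: ****o*~~*~~*~~*~~ → *****o*~~*~~*~~*~~*~~ → (answer).

******o*~~*~~*~~*~~*~~*~~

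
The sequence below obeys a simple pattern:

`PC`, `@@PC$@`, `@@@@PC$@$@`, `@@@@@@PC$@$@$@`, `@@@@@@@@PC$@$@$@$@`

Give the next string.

@@@@@@@@@@PC$@$@$@$@$@

Each term wraps the previous one in @@ on the left and $@ on the right.
So the next term is @@·@@@@@@@@PC$@$@$@$@·$@.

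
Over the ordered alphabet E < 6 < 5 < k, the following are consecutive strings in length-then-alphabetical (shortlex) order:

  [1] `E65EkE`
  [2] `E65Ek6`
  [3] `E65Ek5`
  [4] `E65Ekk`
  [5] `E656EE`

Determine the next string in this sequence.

E656E6

Find the rightmost character of E656EE below k, bump it to the next letter, and reset everything to its right to E.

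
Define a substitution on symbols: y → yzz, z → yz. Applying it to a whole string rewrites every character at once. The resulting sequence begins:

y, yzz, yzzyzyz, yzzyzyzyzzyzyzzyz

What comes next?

Rewriting the 17 symbols of yzzyzyzyzzyzyzzyz one by one yields yzz yz yz yzz yz yzz yz yzz yz yz yzz yz yzz yz yz yzz yz; concatenated:

yzzyzyzyzzyzyzzyzyzzyzyzyzzyzyzzyzyzyzzyz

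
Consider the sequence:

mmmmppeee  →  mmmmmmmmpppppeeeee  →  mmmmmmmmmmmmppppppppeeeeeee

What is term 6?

mmmmmmmmmmmmmmmmmmmmmmmmpppppppppppppppppeeeeeeeeeeeee

The n-th term is 4n m's then 3n-1 p's then 2n+1 e's (n = 1, 2, …).
For term 6, n = 6, so the run lengths are 24, 17, 13.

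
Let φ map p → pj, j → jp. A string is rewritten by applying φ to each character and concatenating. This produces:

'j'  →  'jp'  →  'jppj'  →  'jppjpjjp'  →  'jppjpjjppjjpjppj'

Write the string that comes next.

Applying the rule to each of the 16 symbols of jppjpjjppjjpjppj gives the pieces jp pj pj jp pj jp jp pj pj jp jp pj jp pj pj jp, which concatenate to the answer.

jppjpjjppjjpjppjpjjpjppjjppjpjjp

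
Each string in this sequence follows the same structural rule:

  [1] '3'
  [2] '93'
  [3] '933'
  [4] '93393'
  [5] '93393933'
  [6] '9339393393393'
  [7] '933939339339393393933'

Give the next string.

Each term (from the third on) is the previous term followed by the one before it: term 3 = 93·3 = 933.
So term 8 is 933939339339393393933·9339393393393.

9339393393393933939339339393393393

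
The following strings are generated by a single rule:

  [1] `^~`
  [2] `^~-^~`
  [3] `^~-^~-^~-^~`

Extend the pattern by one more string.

Every step duplicates the string with '-' between the halves.
One more doubling of ^~-^~-^~-^~ gives the answer.

^~-^~-^~-^~-^~-^~-^~-^~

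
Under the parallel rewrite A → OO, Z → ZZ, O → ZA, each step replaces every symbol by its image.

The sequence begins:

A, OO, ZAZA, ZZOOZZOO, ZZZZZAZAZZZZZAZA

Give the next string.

Replace each of the 16 characters of ZZZZZAZAZZZZZAZA in place — ZZ ZZ ZZ ZZ ZZ OO ZZ OO ZZ ZZ ZZ ZZ ZZ OO ZZ OO — and concatenate.

ZZZZZZZZZZOOZZOOZZZZZZZZZZOOZZOO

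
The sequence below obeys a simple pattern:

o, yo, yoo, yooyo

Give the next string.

yooyoyoo

Each term (from the third on) is the previous term followed by the one before it: term 3 = yo·o = yoo.
Continuing: yooyo · yoo gives term 5.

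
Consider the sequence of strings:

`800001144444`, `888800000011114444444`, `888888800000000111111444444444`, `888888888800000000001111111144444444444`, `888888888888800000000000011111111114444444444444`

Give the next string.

888888888888888800000000000000111111111111444444444444444

Term n consists of 3n-2 8's, followed by 2n+2 0's, followed by 2n 1's, followed by 2n+3 4's (n = 1, 2, …).
For the next term, n = 6, so the run lengths are 16, 14, 12, 15.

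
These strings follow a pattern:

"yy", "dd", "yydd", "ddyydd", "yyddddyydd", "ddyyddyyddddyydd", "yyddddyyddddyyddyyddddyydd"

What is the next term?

This is a Fibonacci-style word recurrence s(k) = s(k−2)·s(k−1): e.g. yy·dd = yydd.
Continuing: ddyyddyyddddyydd · yyddddyyddddyyddyyddddyydd gives term 8.

ddyyddyyddddyyddyyddddyyddddyyddyyddddyydd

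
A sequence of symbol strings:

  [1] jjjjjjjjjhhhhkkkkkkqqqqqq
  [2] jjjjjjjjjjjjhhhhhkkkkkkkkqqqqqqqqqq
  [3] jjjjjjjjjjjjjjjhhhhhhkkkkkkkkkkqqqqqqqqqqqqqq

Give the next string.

The n-th term is 3n+3 j's then n+2 h's then 2n+2 k's then 4n-2 q's, where the shown terms are n = 2, 3, 4.
At n = 5 the blocks have lengths 18, 7, 12, 18.

jjjjjjjjjjjjjjjjjjhhhhhhhkkkkkkkkkkkkqqqqqqqqqqqqqqqqqq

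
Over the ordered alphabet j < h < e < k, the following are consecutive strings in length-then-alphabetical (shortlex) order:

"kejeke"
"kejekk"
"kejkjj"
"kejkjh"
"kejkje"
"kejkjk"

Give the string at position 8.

Stepping forward 2 times from kejkjk: kejkjk → kejkhj, then the target.

kejkhh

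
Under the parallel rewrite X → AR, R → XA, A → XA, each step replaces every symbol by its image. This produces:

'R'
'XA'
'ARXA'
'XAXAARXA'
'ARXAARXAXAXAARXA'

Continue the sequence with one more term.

Replace each of the 16 characters of ARXAARXAXAXAARXA in place — XA XA AR XA XA XA AR XA AR XA AR XA XA XA AR XA — and concatenate.

XAXAARXAXAXAARXAARXAARXAXAXAARXA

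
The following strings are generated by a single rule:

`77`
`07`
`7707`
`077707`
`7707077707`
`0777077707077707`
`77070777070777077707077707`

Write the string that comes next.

Each term (from the third on) is the two preceding terms concatenated in order: term 3 = 77·07 = 7707.
The next term joins 0777077707077707 and 77070777070777077707077707.

077707770707770777070777070777077707077707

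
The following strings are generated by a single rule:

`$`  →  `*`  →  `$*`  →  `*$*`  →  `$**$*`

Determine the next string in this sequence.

*$*$**$*

Each term (from the third on) is the two preceding terms concatenated in order: term 3 = $·* = $*.
Continuing: *$* · $**$* gives term 6.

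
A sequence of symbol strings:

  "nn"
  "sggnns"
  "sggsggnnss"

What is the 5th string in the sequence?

s(k+1) = sgg·s(k)·s, so each term gains sgg as a prefix and s as a suffix.
From sggsggnnss, 2 further steps: sggsggnnss → sggsggsggnnsss → (answer).

sggsggsggsggnnssss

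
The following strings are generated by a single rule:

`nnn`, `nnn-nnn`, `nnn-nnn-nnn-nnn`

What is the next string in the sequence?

Each string is two copies of the previous one joined by '-'.
So the next term is two copies of nnn-nnn-nnn-nnn with '-' between the halves.

nnn-nnn-nnn-nnn-nnn-nnn-nnn-nnn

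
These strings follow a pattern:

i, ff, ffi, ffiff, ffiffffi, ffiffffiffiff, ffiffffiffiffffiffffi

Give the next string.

Each term (from the third on) is the previous term followed by the one before it: term 3 = ff·i = ffi.
Continuing: ffiffffiffiffffiffffi · ffiffffiffiff gives term 8.

ffiffffiffiffffiffffiffiffffiffiff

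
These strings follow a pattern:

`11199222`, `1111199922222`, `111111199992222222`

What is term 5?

1111111111199999922222222222

Reading off run lengths: 1 runs 3, 5, 7; 9 runs 2, 3, 4; 2 runs 3, 5, 7 — each is linear in n, where the shown terms are n = 2, 3, 4.
At n = 6 the blocks have lengths 11, 6, 11.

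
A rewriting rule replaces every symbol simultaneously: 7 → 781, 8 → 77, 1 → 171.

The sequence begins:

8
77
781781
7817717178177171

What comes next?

Rewriting the 16 symbols of 7817717178177171 one by one yields 781 77 171 781 781 171 781 171 781 77 171 781 781 171 781 171; concatenated:

7817717178178117178117178177171781781171781171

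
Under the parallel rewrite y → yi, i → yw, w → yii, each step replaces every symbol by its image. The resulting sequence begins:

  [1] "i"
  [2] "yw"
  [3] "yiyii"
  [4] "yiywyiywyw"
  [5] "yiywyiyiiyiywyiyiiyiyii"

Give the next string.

Rewriting the 23 symbols of yiywyiyiiyiywyiyiiyiyii one by one yields yi yw yi yii yi yw yi yw yw yi yw yi yii yi yw yi yw yw yi yw yi yw yw; concatenated:

yiywyiyiiyiywyiywywyiywyiyiiyiywyiywywyiywyiywyw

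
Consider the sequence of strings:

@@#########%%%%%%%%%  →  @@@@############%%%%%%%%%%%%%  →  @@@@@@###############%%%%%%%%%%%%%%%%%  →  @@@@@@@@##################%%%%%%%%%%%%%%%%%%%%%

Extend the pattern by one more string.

Term n consists of 2n-2 @'s, followed by 3n+3 #'s, followed by 4n+1 %'s, where the shown terms are n = 2, 3, 4, 5.
At n = 6 the blocks have lengths 10, 21, 25.

@@@@@@@@@@#####################%%%%%%%%%%%%%%%%%%%%%%%%%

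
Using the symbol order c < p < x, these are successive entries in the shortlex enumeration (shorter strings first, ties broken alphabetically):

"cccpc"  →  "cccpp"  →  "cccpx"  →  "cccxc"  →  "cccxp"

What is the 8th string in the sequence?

Stepping forward 3 times from cccxp: cccxp → cccxx → ccpcc, then the target.

ccpcp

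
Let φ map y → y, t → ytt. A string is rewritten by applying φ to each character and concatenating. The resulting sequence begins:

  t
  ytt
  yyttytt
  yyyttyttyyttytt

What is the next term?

yyyyttyttyyttyttyyyttyttyyttytt

Replace each of the 15 characters of yyyttyttyyttytt in place — y y y ytt ytt y ytt ytt y y ytt ytt y ytt ytt — and concatenate.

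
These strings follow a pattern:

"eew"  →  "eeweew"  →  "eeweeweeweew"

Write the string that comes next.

eeweeweeweeweeweeweeweew

Each string is two copies of the previous one concatenated.
So the next term is two copies of eeweeweeweew.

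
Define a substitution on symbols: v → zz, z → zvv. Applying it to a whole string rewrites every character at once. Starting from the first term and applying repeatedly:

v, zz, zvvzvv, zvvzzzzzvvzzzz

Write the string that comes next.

zvvzzzzzvvzvvzvvzvvzvvzzzzzvvzvvzvvzvv

Applying the rule to each of the 14 symbols of zvvzzzzzvvzzzz gives the pieces zvv zz zz zvv zvv zvv zvv zvv zz zz zvv zvv zvv zvv, which concatenate to the answer.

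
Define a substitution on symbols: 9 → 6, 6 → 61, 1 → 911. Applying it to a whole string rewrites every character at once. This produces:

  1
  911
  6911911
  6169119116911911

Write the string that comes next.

6191161691191169119116169119116911911

Replace each of the 16 characters of 6169119116911911 in place — 61 911 61 6 911 911 6 911 911 61 6 911 911 6 911 911 — and concatenate.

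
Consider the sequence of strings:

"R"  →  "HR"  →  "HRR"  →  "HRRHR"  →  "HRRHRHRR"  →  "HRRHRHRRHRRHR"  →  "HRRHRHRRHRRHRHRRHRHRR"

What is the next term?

Each term (from the third on) is the previous term followed by the one before it: term 3 = HR·R = HRR.
So term 8 is HRRHRHRRHRRHRHRRHRHRR·HRRHRHRRHRRHR.

HRRHRHRRHRRHRHRRHRHRRHRRHRHRRHRRHR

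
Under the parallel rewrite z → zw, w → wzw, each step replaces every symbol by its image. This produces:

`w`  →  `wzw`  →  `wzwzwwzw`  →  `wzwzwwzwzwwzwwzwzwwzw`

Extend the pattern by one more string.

wzwzwwzwzwwzwwzwzwwzwzwwzwwzwzwwzwwzwzwwzwzwwzwwzwzwwzw

Applying the rule to each of the 21 symbols of wzwzwwzwzwwzwwzwzwwzw gives the pieces wzw zw wzw zw wzw wzw zw wzw zw wzw wzw zw wzw wzw zw wzw zw wzw wzw zw wzw, which concatenate to the answer.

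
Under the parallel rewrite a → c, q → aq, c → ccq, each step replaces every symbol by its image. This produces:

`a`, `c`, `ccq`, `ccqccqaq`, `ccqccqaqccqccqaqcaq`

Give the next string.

ccqccqaqccqccqaqcaqccqccqaqccqccqaqcaqccqcaq

Replace each of the 19 characters of ccqccqaqccqccqaqcaq in place — ccq ccq aq ccq ccq aq c aq ccq ccq aq ccq ccq aq c aq ccq c aq — and concatenate.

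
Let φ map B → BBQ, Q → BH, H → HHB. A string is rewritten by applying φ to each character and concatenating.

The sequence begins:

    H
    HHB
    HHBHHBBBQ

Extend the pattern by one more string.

Rewriting each symbol of HHBHHBBBQ: H→HHB, H→HHB, B→BBQ, H→HHB, H→HHB, B→BBQ, B→BBQ, B→BBQ, Q→BH, which concatenates to HHB HHB BBQ HHB HHB BBQ BBQ BBQ BH.

HHBHHBBBQHHBHHBBBQBBQBBQBH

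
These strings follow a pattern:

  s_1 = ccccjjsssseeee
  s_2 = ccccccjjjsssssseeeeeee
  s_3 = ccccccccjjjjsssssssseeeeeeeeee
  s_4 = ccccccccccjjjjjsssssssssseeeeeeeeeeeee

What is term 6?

ccccccccccccccjjjjjjjsssssssssssssseeeeeeeeeeeeeeeeeee

Reading off run lengths: c runs 4, 6, 8, 10; j runs 2, 3, 4, 5; s runs 4, 6, 8, 10; e runs 4, 7, 10, 13 — each is linear in n, where the shown terms are n = 2, 3, 4, 5.
For term 6, n = 7, so the run lengths are 14, 7, 14, 19.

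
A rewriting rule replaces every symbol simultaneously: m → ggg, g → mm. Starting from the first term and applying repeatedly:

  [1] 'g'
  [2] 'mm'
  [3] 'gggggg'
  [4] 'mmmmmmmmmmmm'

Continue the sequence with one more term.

Rewriting each symbol of mmmmmmmmmmmm: m→ggg, m→ggg, m→ggg, m→ggg, m→ggg, m→ggg, m→ggg, m→ggg, m→ggg, m→ggg, m→ggg, m→ggg, which concatenates to ggg ggg ggg ggg ggg ggg ggg ggg ggg ggg ggg ggg.

gggggggggggggggggggggggggggggggggggg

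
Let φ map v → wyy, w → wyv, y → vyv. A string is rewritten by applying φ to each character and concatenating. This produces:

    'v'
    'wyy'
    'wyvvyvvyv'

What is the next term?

wyvvyvwyywyyvyvwyywyyvyvwyy

Apply φ to wyvvyvvyv symbol by symbol: w→wyv, y→vyv, v→wyy, v→wyy, y→vyv, v→wyy, v→wyy, y→vyv, v→wyy; joined: wyv vyv wyy wyy vyv wyy wyy vyv wyy.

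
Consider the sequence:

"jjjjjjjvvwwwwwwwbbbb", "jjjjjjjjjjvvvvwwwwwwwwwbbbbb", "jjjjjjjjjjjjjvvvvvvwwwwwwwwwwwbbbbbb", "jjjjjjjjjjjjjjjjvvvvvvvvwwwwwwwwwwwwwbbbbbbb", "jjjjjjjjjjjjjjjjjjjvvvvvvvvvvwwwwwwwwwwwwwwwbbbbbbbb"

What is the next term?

jjjjjjjjjjjjjjjjjjjjjjvvvvvvvvvvvvwwwwwwwwwwwwwwwwwbbbbbbbbb

Each string has the form j^{3n+1} v^{2n-2} w^{2n+3} b^{n+2}, where the shown terms are n = 2, 3, 4, 5, 6.
For the next term, n = 7, so the run lengths are 22, 12, 17, 9.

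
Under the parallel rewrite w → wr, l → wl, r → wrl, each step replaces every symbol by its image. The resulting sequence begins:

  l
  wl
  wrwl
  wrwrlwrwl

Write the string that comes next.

Apply φ to wrwrlwrwl symbol by symbol: w→wr, r→wrl, w→wr, r→wrl, l→wl, w→wr, r→wrl, w→wr, l→wl; joined: wr wrl wr wrl wl wr wrl wr wl.

wrwrlwrwrlwlwrwrlwrwl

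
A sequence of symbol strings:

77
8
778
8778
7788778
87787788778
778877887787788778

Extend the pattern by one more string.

Each term (from the third on) is the two preceding terms concatenated in order: term 3 = 77·8 = 778.
The next term joins 87787788778 and 778877887787788778.

87787788778778877887787788778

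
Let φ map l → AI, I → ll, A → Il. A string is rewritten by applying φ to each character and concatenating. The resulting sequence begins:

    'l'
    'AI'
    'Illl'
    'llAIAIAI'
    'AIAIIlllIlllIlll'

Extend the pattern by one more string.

IlllIlllllAIAIAIllAIAIAIllAIAIAI

φ(AIAIIlllIlllIlll) expands symbol-by-symbol to Il ll Il ll ll AI AI AI ll AI AI AI ll AI AI AI; joining the 16 pieces gives the next term.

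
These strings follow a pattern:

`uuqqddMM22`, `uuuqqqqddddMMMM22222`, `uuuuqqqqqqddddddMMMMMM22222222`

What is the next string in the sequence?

Each string has the form u^{n+1} q^{2n} d^{2n} M^{2n} 2^{3n-1} (n = 1, 2, …).
For the next term, n = 4, so the run lengths are 5, 8, 8, 8, 11.

uuuuuqqqqqqqqddddddddMMMMMMMM22222222222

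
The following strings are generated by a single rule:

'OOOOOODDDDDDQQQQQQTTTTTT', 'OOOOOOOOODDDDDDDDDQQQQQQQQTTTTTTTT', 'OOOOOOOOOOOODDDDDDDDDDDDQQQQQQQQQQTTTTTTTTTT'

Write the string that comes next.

Each string has the form O^{3n} D^{3n} Q^{2n+2} T^{2n+2}, where the shown terms are n = 2, 3, 4.
Setting n = 5 gives 15, 15, 12, 12 characters in each block.

OOOOOOOOOOOOOOODDDDDDDDDDDDDDDQQQQQQQQQQQQTTTTTTTTTTTT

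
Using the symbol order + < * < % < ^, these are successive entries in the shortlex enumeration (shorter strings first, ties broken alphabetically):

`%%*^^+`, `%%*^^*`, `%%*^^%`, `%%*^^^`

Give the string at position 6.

Continuing the enumeration 2 steps past %%*^^^: %%*^^^ → %%%+++ → (answer).

%%%++*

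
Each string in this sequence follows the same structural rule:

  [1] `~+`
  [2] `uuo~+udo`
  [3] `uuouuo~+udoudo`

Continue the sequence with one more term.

uuouuouuo~+udoudoudo

Each term wraps the previous one in uuo on the left and udo on the right.
One more step from uuouuo~+udoudo gives the answer.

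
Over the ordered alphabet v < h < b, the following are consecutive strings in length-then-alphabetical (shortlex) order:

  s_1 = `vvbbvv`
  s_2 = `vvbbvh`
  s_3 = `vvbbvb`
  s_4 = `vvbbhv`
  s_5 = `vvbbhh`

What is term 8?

Advancing 3 positions from vvbbhh through vvbbhh → vvbbhb → vvbbbv reaches term 8.

vvbbbh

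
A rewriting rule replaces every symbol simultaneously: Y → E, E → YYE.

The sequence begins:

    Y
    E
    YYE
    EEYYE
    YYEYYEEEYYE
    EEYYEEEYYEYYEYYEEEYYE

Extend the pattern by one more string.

YYEYYEEEYYEYYEYYEEEYYEEEYYEEEYYEYYEYYEEEYYE

φ(EEYYEEEYYEYYEYYEEEYYE) expands symbol-by-symbol to YYE YYE E E YYE YYE YYE E E YYE E E YYE E E YYE YYE YYE E E YYE; joining the 21 pieces gives the next term.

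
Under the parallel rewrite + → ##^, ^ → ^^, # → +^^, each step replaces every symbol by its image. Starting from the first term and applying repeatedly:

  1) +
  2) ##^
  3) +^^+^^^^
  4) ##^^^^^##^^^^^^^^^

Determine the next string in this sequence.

Rewriting the 18 symbols of ##^^^^^##^^^^^^^^^ one by one yields +^^ +^^ ^^ ^^ ^^ ^^ ^^ +^^ +^^ ^^ ^^ ^^ ^^ ^^ ^^ ^^ ^^ ^^; concatenated:

+^^+^^^^^^^^^^^^+^^+^^^^^^^^^^^^^^^^^^^^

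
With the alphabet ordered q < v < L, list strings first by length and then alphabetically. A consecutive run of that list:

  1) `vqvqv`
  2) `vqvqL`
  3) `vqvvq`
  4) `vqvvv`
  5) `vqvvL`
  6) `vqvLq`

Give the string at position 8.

Advancing 2 positions from vqvLq through vqvLq → vqvLv reaches term 8.

vqvLL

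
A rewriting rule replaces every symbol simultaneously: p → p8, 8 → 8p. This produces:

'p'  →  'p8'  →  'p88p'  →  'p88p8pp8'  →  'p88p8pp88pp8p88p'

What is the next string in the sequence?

Rewriting the 16 symbols of p88p8pp88pp8p88p one by one yields p8 8p 8p p8 8p p8 p8 8p 8p p8 p8 8p p8 8p 8p p8; concatenated:

p88p8pp88pp8p88p8pp8p88pp88p8pp8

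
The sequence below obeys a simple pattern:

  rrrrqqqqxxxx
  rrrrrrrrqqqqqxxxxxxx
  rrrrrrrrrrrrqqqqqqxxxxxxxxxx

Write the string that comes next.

Term n consists of 4n r's, followed by n+3 q's, followed by 3n+1 x's (n = 1, 2, …).
For the next term, n = 4, so the run lengths are 16, 7, 13.

rrrrrrrrrrrrrrrrqqqqqqqxxxxxxxxxxxxx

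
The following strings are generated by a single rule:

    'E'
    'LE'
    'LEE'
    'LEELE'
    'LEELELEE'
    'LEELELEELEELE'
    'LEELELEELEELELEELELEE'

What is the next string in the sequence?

LEELELEELEELELEELELEELEELELEELEELE

This is a Fibonacci-style word recurrence s(k) = s(k−1)·s(k−2): e.g. LE·E = LEE.
The next term joins LEELELEELEELELEELELEE and LEELELEELEELE.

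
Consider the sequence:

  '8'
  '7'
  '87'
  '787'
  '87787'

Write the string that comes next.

Each term (from the third on) is the two preceding terms concatenated in order: term 3 = 8·7 = 87.
Continuing: 787 · 87787 gives term 6.

78787787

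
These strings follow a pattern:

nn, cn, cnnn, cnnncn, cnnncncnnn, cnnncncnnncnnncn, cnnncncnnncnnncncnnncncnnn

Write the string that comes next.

This is a Fibonacci-style word recurrence s(k) = s(k−1)·s(k−2): e.g. cn·nn = cnnn.
The next term joins cnnncncnnncnnncncnnncncnnn and cnnncncnnncnnncn.

cnnncncnnncnnncncnnncncnnncnnncncnnncnnncn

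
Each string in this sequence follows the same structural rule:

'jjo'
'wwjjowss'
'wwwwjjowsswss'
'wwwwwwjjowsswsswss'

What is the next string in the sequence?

Each term wraps the previous one in ww on the left and wss on the right.
Applying this once more to wwwwwwjjowsswsswss:

wwwwwwwwjjowsswsswsswss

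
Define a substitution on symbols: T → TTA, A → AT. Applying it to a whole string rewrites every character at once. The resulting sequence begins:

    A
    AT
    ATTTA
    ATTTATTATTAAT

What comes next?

Replace each of the 13 characters of ATTTATTATTAAT in place — AT TTA TTA TTA AT TTA TTA AT TTA TTA AT AT TTA — and concatenate.

ATTTATTATTAATTTATTAATTTATTAATATTTA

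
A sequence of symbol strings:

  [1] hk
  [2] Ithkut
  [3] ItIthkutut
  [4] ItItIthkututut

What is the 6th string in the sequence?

ItItItItIthkututututut

Each term wraps the previous one in It on the left and ut on the right.
From ItItIthkututut, 2 further steps: ItItIthkututut → ItItItIthkutututut → (answer).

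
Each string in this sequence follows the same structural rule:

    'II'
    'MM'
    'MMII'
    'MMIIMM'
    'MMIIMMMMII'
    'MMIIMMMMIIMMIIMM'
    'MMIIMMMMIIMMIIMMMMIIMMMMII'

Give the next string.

From term 3 onward, concatenate the last term with the second-to-last: MM·II = MMII, MMII·MM = MMIIMM, …
So term 8 is MMIIMMMMIIMMIIMMMMIIMMMMII·MMIIMMMMIIMMIIMM.

MMIIMMMMIIMMIIMMMMIIMMMMIIMMIIMMMMIIMMIIMM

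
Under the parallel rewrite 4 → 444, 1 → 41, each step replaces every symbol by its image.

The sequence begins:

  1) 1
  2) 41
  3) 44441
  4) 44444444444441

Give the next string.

φ(44444444444441) expands symbol-by-symbol to 444 444 444 444 444 444 444 444 444 444 444 444 444 41; joining the 14 pieces gives the next term.

44444444444444444444444444444444444444441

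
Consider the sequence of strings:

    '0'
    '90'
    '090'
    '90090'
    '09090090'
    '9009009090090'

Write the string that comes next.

This is a Fibonacci-style word recurrence s(k) = s(k−2)·s(k−1): e.g. 0·90 = 090.
The next term joins 09090090 and 9009009090090.

090900909009009090090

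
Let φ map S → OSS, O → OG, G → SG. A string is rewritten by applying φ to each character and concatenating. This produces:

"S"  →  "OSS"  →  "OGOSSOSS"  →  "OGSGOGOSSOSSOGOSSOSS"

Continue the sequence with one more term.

φ(OGSGOGOSSOSSOGOSSOSS) expands symbol-by-symbol to OG SG OSS SG OG SG OG OSS OSS OG OSS OSS OG SG OG OSS OSS OG OSS OSS; joining the 20 pieces gives the next term.

OGSGOSSSGOGSGOGOSSOSSOGOSSOSSOGSGOGOSSOSSOGOSSOSS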